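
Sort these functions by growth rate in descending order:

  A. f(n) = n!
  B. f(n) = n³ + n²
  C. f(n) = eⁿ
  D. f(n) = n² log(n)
A > C > B > D

Comparing growth rates:
A = n! is O(n!)
C = eⁿ is O(eⁿ)
B = n³ + n² is O(n³)
D = n² log(n) is O(n² log n)

Therefore, the order from fastest to slowest is: A > C > B > D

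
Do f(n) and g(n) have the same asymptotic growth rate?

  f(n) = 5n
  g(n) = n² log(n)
False

f(n) = 5n is O(n), and g(n) = n² log(n) is O(n² log n).
Since they have different growth rates, f(n) = Θ(g(n)) is false.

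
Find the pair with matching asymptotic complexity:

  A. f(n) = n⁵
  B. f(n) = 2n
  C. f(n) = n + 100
B and C

Examining each function:
  A. n⁵ is O(n⁵)
  B. 2n is O(n)
  C. n + 100 is O(n)

Functions B and C both have the same complexity class.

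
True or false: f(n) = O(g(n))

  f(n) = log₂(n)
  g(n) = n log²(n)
True

f(n) = log₂(n) is O(log n), and g(n) = n log²(n) is O(n log² n).
Since O(log n) ⊆ O(n log² n) (f grows no faster than g), f(n) = O(g(n)) is true.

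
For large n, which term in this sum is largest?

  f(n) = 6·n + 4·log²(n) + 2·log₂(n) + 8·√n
6·n

Looking at each term:
  - 6·n is O(n)
  - 4·log²(n) is O(log² n)
  - 2·log₂(n) is O(log n)
  - 8·√n is O(√n)

The term 6·n (O(n)) grows fastest and dominates all others.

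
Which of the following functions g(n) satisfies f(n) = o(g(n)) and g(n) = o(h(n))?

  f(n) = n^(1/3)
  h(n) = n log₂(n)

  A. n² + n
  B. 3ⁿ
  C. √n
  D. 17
C

We need g(n) with n^(1/3) = o(g(n)) and g(n) = o(n log₂(n)), i.e. O(n^(1/3)) ≺ g ≺ O(n log n).
Check each option:
  A. n² + n — O(n²) does not grow strictly slower than h(n)
  B. 3ⁿ — O(3ⁿ) does not grow strictly slower than h(n)
  C. √n — O(√n) is strictly between O(n^(1/3)) and O(n log n) ✓
  D. 17 — O(1) does not grow strictly faster than f(n)

Only option C (√n) lies strictly between.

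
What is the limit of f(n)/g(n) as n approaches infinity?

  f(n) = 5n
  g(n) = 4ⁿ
0

Since 5n (O(n)) grows slower than 4ⁿ (O(4ⁿ)),
the ratio f(n)/g(n) → 0 as n → ∞.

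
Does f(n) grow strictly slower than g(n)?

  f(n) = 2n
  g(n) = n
False

f(n) = 2n is O(n), and g(n) = n is O(n).
Since they have the same growth rate, f(n) = o(g(n)) is false.
(f = o(g) requires f to grow strictly slower, not equal.)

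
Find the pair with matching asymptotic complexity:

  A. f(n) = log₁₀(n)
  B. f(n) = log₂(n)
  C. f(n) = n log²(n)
A and B

Examining each function:
  A. log₁₀(n) is O(log n)
  B. log₂(n) is O(log n)
  C. n log²(n) is O(n log² n)

Functions A and B both have the same complexity class.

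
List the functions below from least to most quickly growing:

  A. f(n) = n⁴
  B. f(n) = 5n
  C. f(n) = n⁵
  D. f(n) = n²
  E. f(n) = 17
E < B < D < A < C

Comparing growth rates:
E = 17 is O(1)
B = 5n is O(n)
D = n² is O(n²)
A = n⁴ is O(n⁴)
C = n⁵ is O(n⁵)

Therefore, the order from slowest to fastest is: E < B < D < A < C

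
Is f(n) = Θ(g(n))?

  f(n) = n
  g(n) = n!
False

f(n) = n is O(n), and g(n) = n! is O(n!).
Since they have different growth rates, f(n) = Θ(g(n)) is false.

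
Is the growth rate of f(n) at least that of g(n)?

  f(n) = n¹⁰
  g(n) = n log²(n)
True

f(n) = n¹⁰ is O(n¹⁰), and g(n) = n log²(n) is O(n log² n).
Since O(n¹⁰) grows at least as fast as O(n log² n), f(n) = Ω(g(n)) is true.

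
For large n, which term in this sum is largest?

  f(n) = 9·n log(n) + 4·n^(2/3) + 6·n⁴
6·n⁴

Looking at each term:
  - 9·n log(n) is O(n log n)
  - 4·n^(2/3) is O(n^(2/3))
  - 6·n⁴ is O(n⁴)

The term 6·n⁴ (O(n⁴)) grows fastest and dominates all others.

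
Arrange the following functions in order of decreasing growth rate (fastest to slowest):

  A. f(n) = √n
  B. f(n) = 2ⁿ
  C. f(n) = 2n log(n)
B > C > A

Comparing growth rates:
B = 2ⁿ is O(2ⁿ)
C = 2n log(n) is O(n log n)
A = √n is O(√n)

Therefore, the order from fastest to slowest is: B > C > A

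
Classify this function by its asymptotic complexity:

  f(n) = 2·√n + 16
O(√n)

The dominant term in 2·√n + 16 is 2·√n, which is Θ(√n).
Lower-order terms (16) are asymptotically negligible.
Constants are absorbed, so the tightest bound is O(√n).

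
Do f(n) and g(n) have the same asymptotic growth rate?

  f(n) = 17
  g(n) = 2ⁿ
False

f(n) = 17 is O(1), and g(n) = 2ⁿ is O(2ⁿ).
Since they have different growth rates, f(n) = Θ(g(n)) is false.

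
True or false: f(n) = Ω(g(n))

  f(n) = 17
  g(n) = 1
True

f(n) = 17 and g(n) = 1 are both O(1).
Big-Ω permits equal growth rates (f ≥ c·g for some c > 0), so f(n) = Ω(g(n)) is true.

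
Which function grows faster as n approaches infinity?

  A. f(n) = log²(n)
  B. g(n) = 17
A

f(n) = log²(n) is O(log² n), while g(n) = 17 is O(1).
Since O(log² n) grows faster than O(1), f(n) dominates.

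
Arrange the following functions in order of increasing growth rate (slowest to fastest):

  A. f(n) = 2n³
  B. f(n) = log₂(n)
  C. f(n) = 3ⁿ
B < A < C

Comparing growth rates:
B = log₂(n) is O(log n)
A = 2n³ is O(n³)
C = 3ⁿ is O(3ⁿ)

Therefore, the order from slowest to fastest is: B < A < C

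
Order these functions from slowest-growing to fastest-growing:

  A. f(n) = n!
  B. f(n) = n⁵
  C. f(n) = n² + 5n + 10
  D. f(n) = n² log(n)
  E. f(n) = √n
E < C < D < B < A

Comparing growth rates:
E = √n is O(√n)
C = n² + 5n + 10 is O(n²)
D = n² log(n) is O(n² log n)
B = n⁵ is O(n⁵)
A = n! is O(n!)

Therefore, the order from slowest to fastest is: E < C < D < B < A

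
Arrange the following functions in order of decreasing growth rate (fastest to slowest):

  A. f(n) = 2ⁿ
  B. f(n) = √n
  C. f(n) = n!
C > A > B

Comparing growth rates:
C = n! is O(n!)
A = 2ⁿ is O(2ⁿ)
B = √n is O(√n)

Therefore, the order from fastest to slowest is: C > A > B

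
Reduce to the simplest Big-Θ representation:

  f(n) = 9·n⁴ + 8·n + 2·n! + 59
Θ(n!)

Order the terms by growth rate: 59 ≺ 8·n ≺ 9·n⁴ ≺ 2·n!.
The fastest-growing term 2·n! dominates as n → ∞; dropping its constant factor gives Θ(n!).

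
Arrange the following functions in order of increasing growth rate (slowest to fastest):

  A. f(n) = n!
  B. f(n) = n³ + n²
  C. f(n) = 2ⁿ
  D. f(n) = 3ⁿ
B < C < D < A

Comparing growth rates:
B = n³ + n² is O(n³)
C = 2ⁿ is O(2ⁿ)
D = 3ⁿ is O(3ⁿ)
A = n! is O(n!)

Therefore, the order from slowest to fastest is: B < C < D < A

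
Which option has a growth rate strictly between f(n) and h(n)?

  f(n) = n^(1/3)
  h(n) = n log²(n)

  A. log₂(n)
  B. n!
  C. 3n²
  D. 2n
D

We need g(n) with n^(1/3) = o(g(n)) and g(n) = o(n log²(n)), i.e. O(n^(1/3)) ≺ g ≺ O(n log² n).
Check each option:
  A. log₂(n) — O(log n) does not grow strictly faster than f(n)
  B. n! — O(n!) does not grow strictly slower than h(n)
  C. 3n² — O(n²) does not grow strictly slower than h(n)
  D. 2n — O(n) is strictly between O(n^(1/3)) and O(n log² n) ✓

Only option D (2n) lies strictly between.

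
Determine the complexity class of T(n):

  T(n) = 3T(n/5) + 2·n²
Θ(n²)

Master Theorem: a = 3, b = 5, f(n) = 2·n².
Compute the critical exponent d = log₅(3) = 0.683.
Compare f(n) = Θ(n²) against n^d:
  k = 2 > d = 0.683, so f(n) = Ω(n^(d+ε)) — Case 3.
  Regularity: a·(n/b)^2/n^2 = a/b^2 = 3/25 < 1 ✓.
  The top-level work dominates: T(n) = Θ(f(n)) = Θ(n²).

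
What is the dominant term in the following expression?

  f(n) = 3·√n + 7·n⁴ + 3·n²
7·n⁴

Looking at each term:
  - 3·√n is O(√n)
  - 7·n⁴ is O(n⁴)
  - 3·n² is O(n²)

The term 7·n⁴ (O(n⁴)) grows fastest and dominates all others.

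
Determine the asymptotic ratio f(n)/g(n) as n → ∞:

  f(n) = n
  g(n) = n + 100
1

Since n and n + 100 have the same growth rate (O(n)),
the ratio converges to a constant: 1.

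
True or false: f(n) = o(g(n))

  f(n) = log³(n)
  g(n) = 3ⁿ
True

f(n) = log³(n) is O(log³ n), and g(n) = 3ⁿ is O(3ⁿ).
Since O(log³ n) grows strictly slower than O(3ⁿ), f(n) = o(g(n)) is true.
This means lim(n→∞) f(n)/g(n) = 0.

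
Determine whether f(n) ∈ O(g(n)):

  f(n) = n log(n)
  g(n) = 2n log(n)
True

f(n) = n log(n) and g(n) = 2n log(n) are both O(n log n).
Big-O permits equal growth rates (f ≤ c·g for some c), so f(n) = O(g(n)) is true.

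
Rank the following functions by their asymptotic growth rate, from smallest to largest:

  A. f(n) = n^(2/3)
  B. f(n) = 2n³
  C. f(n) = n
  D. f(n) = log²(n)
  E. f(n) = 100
E < D < A < C < B

Comparing growth rates:
E = 100 is O(1)
D = log²(n) is O(log² n)
A = n^(2/3) is O(n^(2/3))
C = n is O(n)
B = 2n³ is O(n³)

Therefore, the order from slowest to fastest is: E < D < A < C < B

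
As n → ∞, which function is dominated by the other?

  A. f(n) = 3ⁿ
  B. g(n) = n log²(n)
B

f(n) = 3ⁿ is O(3ⁿ), while g(n) = n log²(n) is O(n log² n).
Since O(n log² n) grows slower than O(3ⁿ), g(n) is dominated.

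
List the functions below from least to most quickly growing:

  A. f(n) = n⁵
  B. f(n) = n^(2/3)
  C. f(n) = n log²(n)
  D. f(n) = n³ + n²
B < C < D < A

Comparing growth rates:
B = n^(2/3) is O(n^(2/3))
C = n log²(n) is O(n log² n)
D = n³ + n² is O(n³)
A = n⁵ is O(n⁵)

Therefore, the order from slowest to fastest is: B < C < D < A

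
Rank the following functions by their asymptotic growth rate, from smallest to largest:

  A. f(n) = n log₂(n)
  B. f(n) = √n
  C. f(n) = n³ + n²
B < A < C

Comparing growth rates:
B = √n is O(√n)
A = n log₂(n) is O(n log n)
C = n³ + n² is O(n³)

Therefore, the order from slowest to fastest is: B < A < C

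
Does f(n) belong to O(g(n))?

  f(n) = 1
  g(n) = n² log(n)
True

f(n) = 1 is O(1), and g(n) = n² log(n) is O(n² log n).
Since O(1) ⊆ O(n² log n) (f grows no faster than g), f(n) = O(g(n)) is true.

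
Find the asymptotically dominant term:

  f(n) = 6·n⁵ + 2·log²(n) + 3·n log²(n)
6·n⁵

Looking at each term:
  - 6·n⁵ is O(n⁵)
  - 2·log²(n) is O(log² n)
  - 3·n log²(n) is O(n log² n)

The term 6·n⁵ (O(n⁵)) grows fastest and dominates all others.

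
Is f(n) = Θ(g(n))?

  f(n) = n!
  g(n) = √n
False

f(n) = n! is O(n!), and g(n) = √n is O(√n).
Since they have different growth rates, f(n) = Θ(g(n)) is false.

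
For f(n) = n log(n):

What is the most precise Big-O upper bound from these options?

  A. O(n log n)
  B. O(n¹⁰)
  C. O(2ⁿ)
A

f(n) = n log(n) is O(n log n).
All listed options are valid Big-O bounds (upper bounds),
but O(n log n) is the tightest (smallest valid bound).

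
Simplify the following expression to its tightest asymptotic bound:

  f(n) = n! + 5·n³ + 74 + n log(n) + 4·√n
Θ(n!)

Order the terms by growth rate: 74 ≺ 4·√n ≺ n log(n) ≺ 5·n³ ≺ n!.
The fastest-growing term n! dominates as n → ∞; dropping its constant factor gives Θ(n!).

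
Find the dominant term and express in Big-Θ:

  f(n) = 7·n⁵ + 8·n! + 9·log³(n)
Θ(n!)

Order the terms by growth rate: 9·log³(n) ≺ 7·n⁵ ≺ 8·n!.
The fastest-growing term 8·n! dominates as n → ∞; dropping its constant factor gives Θ(n!).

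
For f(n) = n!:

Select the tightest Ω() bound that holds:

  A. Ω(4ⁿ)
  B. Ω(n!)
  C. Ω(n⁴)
B

f(n) = n! is Ω(n!).
All listed options are valid Big-Ω bounds (lower bounds),
but Ω(n!) is the tightest (largest valid bound).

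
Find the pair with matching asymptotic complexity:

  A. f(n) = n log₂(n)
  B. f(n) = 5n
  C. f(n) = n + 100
B and C

Examining each function:
  A. n log₂(n) is O(n log n)
  B. 5n is O(n)
  C. n + 100 is O(n)

Functions B and C both have the same complexity class.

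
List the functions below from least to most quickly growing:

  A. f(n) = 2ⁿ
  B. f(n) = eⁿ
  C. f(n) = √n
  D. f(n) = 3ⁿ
C < A < B < D

Comparing growth rates:
C = √n is O(√n)
A = 2ⁿ is O(2ⁿ)
B = eⁿ is O(eⁿ)
D = 3ⁿ is O(3ⁿ)

Therefore, the order from slowest to fastest is: C < A < B < D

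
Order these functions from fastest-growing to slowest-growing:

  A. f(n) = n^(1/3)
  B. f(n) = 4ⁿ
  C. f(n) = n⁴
B > C > A

Comparing growth rates:
B = 4ⁿ is O(4ⁿ)
C = n⁴ is O(n⁴)
A = n^(1/3) is O(n^(1/3))

Therefore, the order from fastest to slowest is: B > C > A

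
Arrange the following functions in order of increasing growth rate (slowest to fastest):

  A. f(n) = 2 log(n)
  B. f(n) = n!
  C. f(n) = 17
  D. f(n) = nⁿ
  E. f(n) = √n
C < A < E < B < D

Comparing growth rates:
C = 17 is O(1)
A = 2 log(n) is O(log n)
E = √n is O(√n)
B = n! is O(n!)
D = nⁿ is O(nⁿ)

Therefore, the order from slowest to fastest is: C < A < E < B < D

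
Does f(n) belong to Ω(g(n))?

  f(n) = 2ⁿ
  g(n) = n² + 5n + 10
True

f(n) = 2ⁿ is O(2ⁿ), and g(n) = n² + 5n + 10 is O(n²).
Since O(2ⁿ) grows at least as fast as O(n²), f(n) = Ω(g(n)) is true.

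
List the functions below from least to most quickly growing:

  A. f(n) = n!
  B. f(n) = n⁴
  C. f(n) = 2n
C < B < A

Comparing growth rates:
C = 2n is O(n)
B = n⁴ is O(n⁴)
A = n! is O(n!)

Therefore, the order from slowest to fastest is: C < B < A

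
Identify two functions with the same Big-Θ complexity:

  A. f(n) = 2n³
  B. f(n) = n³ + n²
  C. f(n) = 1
A and B

Examining each function:
  A. 2n³ is O(n³)
  B. n³ + n² is O(n³)
  C. 1 is O(1)

Functions A and B both have the same complexity class.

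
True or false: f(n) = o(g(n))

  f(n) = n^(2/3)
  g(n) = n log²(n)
True

f(n) = n^(2/3) is O(n^(2/3)), and g(n) = n log²(n) is O(n log² n).
Since O(n^(2/3)) grows strictly slower than O(n log² n), f(n) = o(g(n)) is true.
This means lim(n→∞) f(n)/g(n) = 0.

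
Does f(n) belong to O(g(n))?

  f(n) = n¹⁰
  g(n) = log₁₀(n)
False

f(n) = n¹⁰ is O(n¹⁰), and g(n) = log₁₀(n) is O(log n).
Since O(n¹⁰) grows faster than O(log n), f(n) = O(g(n)) is false.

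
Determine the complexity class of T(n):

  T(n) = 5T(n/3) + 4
Θ(n^log₃(5))

Master Theorem: a = 5, b = 3, f(n) = 4.
Compute the critical exponent d = log₃(5) = 1.465.
Compare f(n) = Θ(1) against n^d:
  k = 0 < d = 1.465, so f(n) = O(n^(d-ε)) — Case 1.
  The recursion cost dominates: T(n) = Θ(n^d) = Θ(n^log₃(5)).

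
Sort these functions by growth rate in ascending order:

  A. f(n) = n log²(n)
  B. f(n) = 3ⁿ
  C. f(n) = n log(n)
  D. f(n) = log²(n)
D < C < A < B

Comparing growth rates:
D = log²(n) is O(log² n)
C = n log(n) is O(n log n)
A = n log²(n) is O(n log² n)
B = 3ⁿ is O(3ⁿ)

Therefore, the order from slowest to fastest is: D < C < A < B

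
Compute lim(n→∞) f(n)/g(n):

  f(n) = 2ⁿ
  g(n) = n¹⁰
∞

Since 2ⁿ (O(2ⁿ)) grows faster than n¹⁰ (O(n¹⁰)),
the ratio f(n)/g(n) → ∞ as n → ∞.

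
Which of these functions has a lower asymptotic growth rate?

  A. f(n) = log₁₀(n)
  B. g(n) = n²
A

f(n) = log₁₀(n) is O(log n), while g(n) = n² is O(n²).
Since O(log n) grows slower than O(n²), f(n) is dominated.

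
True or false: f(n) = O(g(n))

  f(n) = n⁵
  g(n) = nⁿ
True

f(n) = n⁵ is O(n⁵), and g(n) = nⁿ is O(nⁿ).
Since O(n⁵) ⊆ O(nⁿ) (f grows no faster than g), f(n) = O(g(n)) is true.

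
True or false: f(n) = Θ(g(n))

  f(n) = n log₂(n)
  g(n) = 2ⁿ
False

f(n) = n log₂(n) is O(n log n), and g(n) = 2ⁿ is O(2ⁿ).
Since they have different growth rates, f(n) = Θ(g(n)) is false.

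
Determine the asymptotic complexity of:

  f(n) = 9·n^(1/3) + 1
O(n^(1/3))

The dominant term in 9·n^(1/3) + 1 is 9·n^(1/3), which is Θ(n^(1/3)).
Lower-order terms (1) are asymptotically negligible.
Constants are absorbed, so the tightest bound is O(n^(1/3)).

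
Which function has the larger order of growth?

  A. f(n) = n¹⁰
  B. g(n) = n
A

f(n) = n¹⁰ is O(n¹⁰), while g(n) = n is O(n).
Since O(n¹⁰) grows faster than O(n), f(n) dominates.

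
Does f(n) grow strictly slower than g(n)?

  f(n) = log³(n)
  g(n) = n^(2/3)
True

f(n) = log³(n) is O(log³ n), and g(n) = n^(2/3) is O(n^(2/3)).
Since O(log³ n) grows strictly slower than O(n^(2/3)), f(n) = o(g(n)) is true.
This means lim(n→∞) f(n)/g(n) = 0.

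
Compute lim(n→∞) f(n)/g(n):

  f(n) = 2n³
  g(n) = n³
2

Since 2n³ and n³ have the same growth rate (O(n³)),
the ratio converges to a constant: 2.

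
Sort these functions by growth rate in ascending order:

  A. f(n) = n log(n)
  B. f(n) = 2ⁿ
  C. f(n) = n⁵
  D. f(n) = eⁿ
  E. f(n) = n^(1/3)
E < A < C < B < D

Comparing growth rates:
E = n^(1/3) is O(n^(1/3))
A = n log(n) is O(n log n)
C = n⁵ is O(n⁵)
B = 2ⁿ is O(2ⁿ)
D = eⁿ is O(eⁿ)

Therefore, the order from slowest to fastest is: E < A < C < B < D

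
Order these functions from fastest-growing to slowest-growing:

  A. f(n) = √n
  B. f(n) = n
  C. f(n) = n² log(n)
C > B > A

Comparing growth rates:
C = n² log(n) is O(n² log n)
B = n is O(n)
A = √n is O(√n)

Therefore, the order from fastest to slowest is: C > B > A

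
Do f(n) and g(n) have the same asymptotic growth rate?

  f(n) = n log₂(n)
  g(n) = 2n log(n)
True

f(n) = n log₂(n) and g(n) = 2n log(n) are both O(n log n).
Since they have the same asymptotic growth rate, f(n) = Θ(g(n)) is true.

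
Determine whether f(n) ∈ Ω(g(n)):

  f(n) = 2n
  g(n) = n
True

f(n) = 2n and g(n) = n are both O(n).
Big-Ω permits equal growth rates (f ≥ c·g for some c > 0), so f(n) = Ω(g(n)) is true.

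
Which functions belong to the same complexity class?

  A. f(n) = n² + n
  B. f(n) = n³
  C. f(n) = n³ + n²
B and C

Examining each function:
  A. n² + n is O(n²)
  B. n³ is O(n³)
  C. n³ + n² is O(n³)

Functions B and C both have the same complexity class.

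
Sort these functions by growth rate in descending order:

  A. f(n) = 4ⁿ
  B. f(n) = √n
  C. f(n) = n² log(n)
A > C > B

Comparing growth rates:
A = 4ⁿ is O(4ⁿ)
C = n² log(n) is O(n² log n)
B = √n is O(√n)

Therefore, the order from fastest to slowest is: A > C > B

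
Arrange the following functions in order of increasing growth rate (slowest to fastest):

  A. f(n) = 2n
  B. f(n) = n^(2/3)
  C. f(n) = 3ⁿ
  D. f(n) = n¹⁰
B < A < D < C

Comparing growth rates:
B = n^(2/3) is O(n^(2/3))
A = 2n is O(n)
D = n¹⁰ is O(n¹⁰)
C = 3ⁿ is O(3ⁿ)

Therefore, the order from slowest to fastest is: B < A < D < C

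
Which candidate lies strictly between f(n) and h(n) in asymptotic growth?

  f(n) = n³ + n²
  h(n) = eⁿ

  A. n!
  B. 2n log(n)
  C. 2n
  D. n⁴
D

We need g(n) with n³ + n² = o(g(n)) and g(n) = o(eⁿ), i.e. O(n³) ≺ g ≺ O(eⁿ).
Check each option:
  A. n! — O(n!) does not grow strictly slower than h(n)
  B. 2n log(n) — O(n log n) does not grow strictly faster than f(n)
  C. 2n — O(n) does not grow strictly faster than f(n)
  D. n⁴ — O(n⁴) is strictly between O(n³) and O(eⁿ) ✓

Only option D (n⁴) lies strictly between.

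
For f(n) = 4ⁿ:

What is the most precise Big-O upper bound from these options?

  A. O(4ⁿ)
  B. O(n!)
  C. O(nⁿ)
A

f(n) = 4ⁿ is O(4ⁿ).
All listed options are valid Big-O bounds (upper bounds),
but O(4ⁿ) is the tightest (smallest valid bound).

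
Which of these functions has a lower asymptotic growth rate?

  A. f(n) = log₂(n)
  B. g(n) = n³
A

f(n) = log₂(n) is O(log n), while g(n) = n³ is O(n³).
Since O(log n) grows slower than O(n³), f(n) is dominated.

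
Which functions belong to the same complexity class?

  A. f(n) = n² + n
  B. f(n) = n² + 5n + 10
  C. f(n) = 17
A and B

Examining each function:
  A. n² + n is O(n²)
  B. n² + 5n + 10 is O(n²)
  C. 17 is O(1)

Functions A and B both have the same complexity class.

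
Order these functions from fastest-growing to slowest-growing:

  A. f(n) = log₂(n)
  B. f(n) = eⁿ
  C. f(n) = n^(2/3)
B > C > A

Comparing growth rates:
B = eⁿ is O(eⁿ)
C = n^(2/3) is O(n^(2/3))
A = log₂(n) is O(log n)

Therefore, the order from fastest to slowest is: B > C > A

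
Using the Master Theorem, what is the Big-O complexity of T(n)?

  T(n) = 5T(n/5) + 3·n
Θ(n log n)

Master Theorem: a = 5, b = 5, f(n) = 3·n.
Compute the critical exponent d = log₅(5) = 1.
Compare f(n) = Θ(n) against n^d:
  k = 1 = d, so f(n) = Θ(n^d) — Case 2.
  Work is balanced across levels: T(n) = Θ(n^d log n) = Θ(n log n).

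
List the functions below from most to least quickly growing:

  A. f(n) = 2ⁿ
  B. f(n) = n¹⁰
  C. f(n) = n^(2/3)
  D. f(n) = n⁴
A > B > D > C

Comparing growth rates:
A = 2ⁿ is O(2ⁿ)
B = n¹⁰ is O(n¹⁰)
D = n⁴ is O(n⁴)
C = n^(2/3) is O(n^(2/3))

Therefore, the order from fastest to slowest is: A > B > D > C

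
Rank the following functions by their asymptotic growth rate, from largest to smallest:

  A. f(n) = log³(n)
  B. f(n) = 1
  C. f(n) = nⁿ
C > A > B

Comparing growth rates:
C = nⁿ is O(nⁿ)
A = log³(n) is O(log³ n)
B = 1 is O(1)

Therefore, the order from fastest to slowest is: C > A > B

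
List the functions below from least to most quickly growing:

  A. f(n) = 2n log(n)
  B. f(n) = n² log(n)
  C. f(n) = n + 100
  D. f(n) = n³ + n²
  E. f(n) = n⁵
C < A < B < D < E

Comparing growth rates:
C = n + 100 is O(n)
A = 2n log(n) is O(n log n)
B = n² log(n) is O(n² log n)
D = n³ + n² is O(n³)
E = n⁵ is O(n⁵)

Therefore, the order from slowest to fastest is: C < A < B < D < E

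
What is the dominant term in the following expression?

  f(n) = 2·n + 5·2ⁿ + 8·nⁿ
8·nⁿ

Looking at each term:
  - 2·n is O(n)
  - 5·2ⁿ is O(2ⁿ)
  - 8·nⁿ is O(nⁿ)

The term 8·nⁿ (O(nⁿ)) grows fastest and dominates all others.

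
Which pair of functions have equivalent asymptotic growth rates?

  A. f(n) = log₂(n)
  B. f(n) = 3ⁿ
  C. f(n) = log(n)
A and C

Examining each function:
  A. log₂(n) is O(log n)
  B. 3ⁿ is O(3ⁿ)
  C. log(n) is O(log n)

Functions A and C both have the same complexity class.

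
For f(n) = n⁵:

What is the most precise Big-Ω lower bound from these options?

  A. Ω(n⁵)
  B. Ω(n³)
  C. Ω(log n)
A

f(n) = n⁵ is Ω(n⁵).
All listed options are valid Big-Ω bounds (lower bounds),
but Ω(n⁵) is the tightest (largest valid bound).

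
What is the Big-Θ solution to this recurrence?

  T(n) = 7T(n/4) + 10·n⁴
Θ(n⁴)

Master Theorem: a = 7, b = 4, f(n) = 10·n⁴.
Compute the critical exponent d = log₄(7) = 1.404.
Compare f(n) = Θ(n⁴) against n^d:
  k = 4 > d = 1.404, so f(n) = Ω(n^(d+ε)) — Case 3.
  Regularity: a·(n/b)^4/n^4 = a/b^4 = 7/256 < 1 ✓.
  The top-level work dominates: T(n) = Θ(f(n)) = Θ(n⁴).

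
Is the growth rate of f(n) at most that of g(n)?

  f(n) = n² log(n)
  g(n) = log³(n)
False

f(n) = n² log(n) is O(n² log n), and g(n) = log³(n) is O(log³ n).
Since O(n² log n) grows faster than O(log³ n), f(n) = O(g(n)) is false.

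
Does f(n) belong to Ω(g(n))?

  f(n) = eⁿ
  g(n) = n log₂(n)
True

f(n) = eⁿ is O(eⁿ), and g(n) = n log₂(n) is O(n log n).
Since O(eⁿ) grows at least as fast as O(n log n), f(n) = Ω(g(n)) is true.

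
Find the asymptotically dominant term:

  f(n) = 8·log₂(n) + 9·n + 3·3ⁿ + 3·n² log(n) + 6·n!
6·n!

Looking at each term:
  - 8·log₂(n) is O(log n)
  - 9·n is O(n)
  - 3·3ⁿ is O(3ⁿ)
  - 3·n² log(n) is O(n² log n)
  - 6·n! is O(n!)

The term 6·n! (O(n!)) grows fastest and dominates all others.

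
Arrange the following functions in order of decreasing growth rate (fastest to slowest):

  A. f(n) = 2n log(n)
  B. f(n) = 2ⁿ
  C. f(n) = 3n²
B > C > A

Comparing growth rates:
B = 2ⁿ is O(2ⁿ)
C = 3n² is O(n²)
A = 2n log(n) is O(n log n)

Therefore, the order from fastest to slowest is: B > C > A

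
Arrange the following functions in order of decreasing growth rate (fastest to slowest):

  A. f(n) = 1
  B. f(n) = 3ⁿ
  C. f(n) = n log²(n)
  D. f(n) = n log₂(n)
B > C > D > A

Comparing growth rates:
B = 3ⁿ is O(3ⁿ)
C = n log²(n) is O(n log² n)
D = n log₂(n) is O(n log n)
A = 1 is O(1)

Therefore, the order from fastest to slowest is: B > C > D > A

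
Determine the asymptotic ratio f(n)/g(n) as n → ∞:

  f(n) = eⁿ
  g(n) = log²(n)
∞

Since eⁿ (O(eⁿ)) grows faster than log²(n) (O(log² n)),
the ratio f(n)/g(n) → ∞ as n → ∞.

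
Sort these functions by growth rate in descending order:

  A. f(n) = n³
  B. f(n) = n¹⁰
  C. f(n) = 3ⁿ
C > B > A

Comparing growth rates:
C = 3ⁿ is O(3ⁿ)
B = n¹⁰ is O(n¹⁰)
A = n³ is O(n³)

Therefore, the order from fastest to slowest is: C > B > A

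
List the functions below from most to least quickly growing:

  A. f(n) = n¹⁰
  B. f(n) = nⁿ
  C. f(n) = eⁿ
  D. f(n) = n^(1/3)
B > C > A > D

Comparing growth rates:
B = nⁿ is O(nⁿ)
C = eⁿ is O(eⁿ)
A = n¹⁰ is O(n¹⁰)
D = n^(1/3) is O(n^(1/3))

Therefore, the order from fastest to slowest is: B > C > A > D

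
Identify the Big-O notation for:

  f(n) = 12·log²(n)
O(log² n)

The dominant term in 12·log²(n) is 12·log²(n), which is Θ(log² n).
Constants are absorbed, so the tightest bound is O(log² n).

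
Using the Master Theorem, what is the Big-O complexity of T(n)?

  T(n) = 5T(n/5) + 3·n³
Θ(n³)

Master Theorem: a = 5, b = 5, f(n) = 3·n³.
Compute the critical exponent d = log₅(5) = 1.
Compare f(n) = Θ(n³) against n^d:
  k = 3 > d = 1, so f(n) = Ω(n^(d+ε)) — Case 3.
  Regularity: a·(n/b)^3/n^3 = a/b^3 = 5/125 < 1 ✓.
  The top-level work dominates: T(n) = Θ(f(n)) = Θ(n³).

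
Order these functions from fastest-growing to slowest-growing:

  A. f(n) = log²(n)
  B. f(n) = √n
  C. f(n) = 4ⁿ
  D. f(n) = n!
D > C > B > A

Comparing growth rates:
D = n! is O(n!)
C = 4ⁿ is O(4ⁿ)
B = √n is O(√n)
A = log²(n) is O(log² n)

Therefore, the order from fastest to slowest is: D > C > B > A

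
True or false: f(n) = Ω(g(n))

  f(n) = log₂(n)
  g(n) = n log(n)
False

f(n) = log₂(n) is O(log n), and g(n) = n log(n) is O(n log n).
Since O(log n) grows slower than O(n log n), f(n) = Ω(g(n)) is false.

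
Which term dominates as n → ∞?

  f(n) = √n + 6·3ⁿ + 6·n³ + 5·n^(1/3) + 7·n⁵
6·3ⁿ

Looking at each term:
  - √n is O(√n)
  - 6·3ⁿ is O(3ⁿ)
  - 6·n³ is O(n³)
  - 5·n^(1/3) is O(n^(1/3))
  - 7·n⁵ is O(n⁵)

The term 6·3ⁿ (O(3ⁿ)) grows fastest and dominates all others.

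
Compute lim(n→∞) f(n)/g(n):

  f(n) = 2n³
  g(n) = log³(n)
∞

Since 2n³ (O(n³)) grows faster than log³(n) (O(log³ n)),
the ratio f(n)/g(n) → ∞ as n → ∞.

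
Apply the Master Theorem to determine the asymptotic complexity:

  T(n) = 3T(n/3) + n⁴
Θ(n⁴)

Master Theorem: a = 3, b = 3, f(n) = n⁴.
Compute the critical exponent d = log₃(3) = 1.
Compare f(n) = Θ(n⁴) against n^d:
  k = 4 > d = 1, so f(n) = Ω(n^(d+ε)) — Case 3.
  Regularity: a·(n/b)^4/n^4 = a/b^4 = 3/81 < 1 ✓.
  The top-level work dominates: T(n) = Θ(f(n)) = Θ(n⁴).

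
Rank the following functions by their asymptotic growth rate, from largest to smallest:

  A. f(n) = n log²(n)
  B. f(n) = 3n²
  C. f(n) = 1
B > A > C

Comparing growth rates:
B = 3n² is O(n²)
A = n log²(n) is O(n log² n)
C = 1 is O(1)

Therefore, the order from fastest to slowest is: B > A > C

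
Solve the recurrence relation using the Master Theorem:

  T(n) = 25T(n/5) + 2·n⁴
Θ(n⁴)

Master Theorem: a = 25, b = 5, f(n) = 2·n⁴.
Compute the critical exponent d = log₅(25) = 2.
Compare f(n) = Θ(n⁴) against n^d:
  k = 4 > d = 2, so f(n) = Ω(n^(d+ε)) — Case 3.
  Regularity: a·(n/b)^4/n^4 = a/b^4 = 25/625 < 1 ✓.
  The top-level work dominates: T(n) = Θ(f(n)) = Θ(n⁴).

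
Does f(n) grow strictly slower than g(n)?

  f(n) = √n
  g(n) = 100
False

f(n) = √n is O(√n), and g(n) = 100 is O(1).
Since O(√n) grows faster than or equal to O(1), f(n) = o(g(n)) is false.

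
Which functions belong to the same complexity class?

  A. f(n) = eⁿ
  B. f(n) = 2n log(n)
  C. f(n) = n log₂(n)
B and C

Examining each function:
  A. eⁿ is O(eⁿ)
  B. 2n log(n) is O(n log n)
  C. n log₂(n) is O(n log n)

Functions B and C both have the same complexity class.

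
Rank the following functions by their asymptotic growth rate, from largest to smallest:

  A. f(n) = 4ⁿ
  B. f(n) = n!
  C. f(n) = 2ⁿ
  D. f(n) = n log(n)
B > A > C > D

Comparing growth rates:
B = n! is O(n!)
A = 4ⁿ is O(4ⁿ)
C = 2ⁿ is O(2ⁿ)
D = n log(n) is O(n log n)

Therefore, the order from fastest to slowest is: B > A > C > D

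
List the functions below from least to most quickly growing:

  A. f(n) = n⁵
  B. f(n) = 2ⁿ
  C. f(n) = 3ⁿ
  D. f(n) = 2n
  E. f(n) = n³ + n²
D < E < A < B < C

Comparing growth rates:
D = 2n is O(n)
E = n³ + n² is O(n³)
A = n⁵ is O(n⁵)
B = 2ⁿ is O(2ⁿ)
C = 3ⁿ is O(3ⁿ)

Therefore, the order from slowest to fastest is: D < E < A < B < C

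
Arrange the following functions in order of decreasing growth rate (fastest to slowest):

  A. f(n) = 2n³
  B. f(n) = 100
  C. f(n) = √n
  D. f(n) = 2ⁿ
D > A > C > B

Comparing growth rates:
D = 2ⁿ is O(2ⁿ)
A = 2n³ is O(n³)
C = √n is O(√n)
B = 100 is O(1)

Therefore, the order from fastest to slowest is: D > A > C > B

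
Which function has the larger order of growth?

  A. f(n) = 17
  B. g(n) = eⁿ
B

f(n) = 17 is O(1), while g(n) = eⁿ is O(eⁿ).
Since O(eⁿ) grows faster than O(1), g(n) dominates.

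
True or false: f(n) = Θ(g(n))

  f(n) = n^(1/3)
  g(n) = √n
False

f(n) = n^(1/3) is O(n^(1/3)), and g(n) = √n is O(√n).
Since they have different growth rates, f(n) = Θ(g(n)) is false.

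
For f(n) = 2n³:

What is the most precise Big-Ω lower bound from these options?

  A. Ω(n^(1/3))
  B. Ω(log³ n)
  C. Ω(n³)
C

f(n) = 2n³ is Ω(n³).
All listed options are valid Big-Ω bounds (lower bounds),
but Ω(n³) is the tightest (largest valid bound).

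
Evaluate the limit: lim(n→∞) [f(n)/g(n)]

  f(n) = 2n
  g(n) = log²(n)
∞

Since 2n (O(n)) grows faster than log²(n) (O(log² n)),
the ratio f(n)/g(n) → ∞ as n → ∞.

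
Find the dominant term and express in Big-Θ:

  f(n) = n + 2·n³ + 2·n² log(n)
Θ(n³)

Order the terms by growth rate: n ≺ 2·n² log(n) ≺ 2·n³.
The fastest-growing term 2·n³ dominates as n → ∞; dropping its constant factor gives Θ(n³).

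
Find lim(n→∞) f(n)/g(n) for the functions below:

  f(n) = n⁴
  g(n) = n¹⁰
0

Since n⁴ (O(n⁴)) grows slower than n¹⁰ (O(n¹⁰)),
the ratio f(n)/g(n) → 0 as n → ∞.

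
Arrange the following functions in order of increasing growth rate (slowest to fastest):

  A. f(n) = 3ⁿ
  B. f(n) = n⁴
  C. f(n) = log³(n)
C < B < A

Comparing growth rates:
C = log³(n) is O(log³ n)
B = n⁴ is O(n⁴)
A = 3ⁿ is O(3ⁿ)

Therefore, the order from slowest to fastest is: C < B < A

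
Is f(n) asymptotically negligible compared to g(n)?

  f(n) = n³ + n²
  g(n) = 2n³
False

f(n) = n³ + n² is O(n³), and g(n) = 2n³ is O(n³).
Since they have the same growth rate, f(n) = o(g(n)) is false.
(f = o(g) requires f to grow strictly slower, not equal.)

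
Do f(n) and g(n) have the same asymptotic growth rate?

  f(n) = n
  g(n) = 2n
True

f(n) = n and g(n) = 2n are both O(n).
Since they have the same asymptotic growth rate, f(n) = Θ(g(n)) is true.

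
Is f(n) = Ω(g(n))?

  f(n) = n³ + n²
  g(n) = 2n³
True

f(n) = n³ + n² and g(n) = 2n³ are both O(n³).
Big-Ω permits equal growth rates (f ≥ c·g for some c > 0), so f(n) = Ω(g(n)) is true.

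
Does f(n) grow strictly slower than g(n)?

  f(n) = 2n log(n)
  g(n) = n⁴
True

f(n) = 2n log(n) is O(n log n), and g(n) = n⁴ is O(n⁴).
Since O(n log n) grows strictly slower than O(n⁴), f(n) = o(g(n)) is true.
This means lim(n→∞) f(n)/g(n) = 0.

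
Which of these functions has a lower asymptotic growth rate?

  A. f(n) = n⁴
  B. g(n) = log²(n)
B

f(n) = n⁴ is O(n⁴), while g(n) = log²(n) is O(log² n).
Since O(log² n) grows slower than O(n⁴), g(n) is dominated.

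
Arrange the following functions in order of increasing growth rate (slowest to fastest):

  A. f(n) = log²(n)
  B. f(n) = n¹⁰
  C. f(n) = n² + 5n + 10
A < C < B

Comparing growth rates:
A = log²(n) is O(log² n)
C = n² + 5n + 10 is O(n²)
B = n¹⁰ is O(n¹⁰)

Therefore, the order from slowest to fastest is: A < C < B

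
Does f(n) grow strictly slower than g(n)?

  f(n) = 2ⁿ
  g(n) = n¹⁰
False

f(n) = 2ⁿ is O(2ⁿ), and g(n) = n¹⁰ is O(n¹⁰).
Since O(2ⁿ) grows faster than or equal to O(n¹⁰), f(n) = o(g(n)) is false.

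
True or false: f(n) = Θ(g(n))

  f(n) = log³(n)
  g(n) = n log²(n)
False

f(n) = log³(n) is O(log³ n), and g(n) = n log²(n) is O(n log² n).
Since they have different growth rates, f(n) = Θ(g(n)) is false.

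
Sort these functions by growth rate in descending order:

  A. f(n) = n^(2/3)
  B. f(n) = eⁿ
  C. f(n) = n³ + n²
B > C > A

Comparing growth rates:
B = eⁿ is O(eⁿ)
C = n³ + n² is O(n³)
A = n^(2/3) is O(n^(2/3))

Therefore, the order from fastest to slowest is: B > C > A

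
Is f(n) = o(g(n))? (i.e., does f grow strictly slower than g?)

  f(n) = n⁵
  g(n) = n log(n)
False

f(n) = n⁵ is O(n⁵), and g(n) = n log(n) is O(n log n).
Since O(n⁵) grows faster than or equal to O(n log n), f(n) = o(g(n)) is false.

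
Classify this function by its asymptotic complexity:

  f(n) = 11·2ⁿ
O(2ⁿ)

The dominant term in 11·2ⁿ is 11·2ⁿ, which is Θ(2ⁿ).
Constants are absorbed, so the tightest bound is O(2ⁿ).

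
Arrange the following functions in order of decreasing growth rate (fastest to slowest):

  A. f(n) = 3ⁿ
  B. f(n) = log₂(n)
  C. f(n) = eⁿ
A > C > B

Comparing growth rates:
A = 3ⁿ is O(3ⁿ)
C = eⁿ is O(eⁿ)
B = log₂(n) is O(log n)

Therefore, the order from fastest to slowest is: A > C > B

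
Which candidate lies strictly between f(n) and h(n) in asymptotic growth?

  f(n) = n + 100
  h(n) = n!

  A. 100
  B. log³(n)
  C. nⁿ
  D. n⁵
D

We need g(n) with n + 100 = o(g(n)) and g(n) = o(n!), i.e. O(n) ≺ g ≺ O(n!).
Check each option:
  A. 100 — O(1) does not grow strictly faster than f(n)
  B. log³(n) — O(log³ n) does not grow strictly faster than f(n)
  C. nⁿ — O(nⁿ) does not grow strictly slower than h(n)
  D. n⁵ — O(n⁵) is strictly between O(n) and O(n!) ✓

Only option D (n⁵) lies strictly between.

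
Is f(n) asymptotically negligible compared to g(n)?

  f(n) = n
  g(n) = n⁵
True

f(n) = n is O(n), and g(n) = n⁵ is O(n⁵).
Since O(n) grows strictly slower than O(n⁵), f(n) = o(g(n)) is true.
This means lim(n→∞) f(n)/g(n) = 0.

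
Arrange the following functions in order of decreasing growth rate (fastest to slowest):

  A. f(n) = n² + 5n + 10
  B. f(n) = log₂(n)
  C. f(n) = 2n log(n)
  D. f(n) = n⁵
D > A > C > B

Comparing growth rates:
D = n⁵ is O(n⁵)
A = n² + 5n + 10 is O(n²)
C = 2n log(n) is O(n log n)
B = log₂(n) is O(log n)

Therefore, the order from fastest to slowest is: D > A > C > B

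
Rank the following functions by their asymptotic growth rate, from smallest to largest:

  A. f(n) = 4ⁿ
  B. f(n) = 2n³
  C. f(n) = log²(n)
C < B < A

Comparing growth rates:
C = log²(n) is O(log² n)
B = 2n³ is O(n³)
A = 4ⁿ is O(4ⁿ)

Therefore, the order from slowest to fastest is: C < B < A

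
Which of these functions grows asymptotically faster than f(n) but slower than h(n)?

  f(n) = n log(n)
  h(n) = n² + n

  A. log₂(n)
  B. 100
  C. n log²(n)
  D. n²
C

We need g(n) with n log(n) = o(g(n)) and g(n) = o(n² + n), i.e. O(n log n) ≺ g ≺ O(n²).
Check each option:
  A. log₂(n) — O(log n) does not grow strictly faster than f(n)
  B. 100 — O(1) does not grow strictly faster than f(n)
  C. n log²(n) — O(n log² n) is strictly between O(n log n) and O(n²) ✓
  D. n² — O(n²) does not grow strictly slower than h(n)

Only option C (n log²(n)) lies strictly between.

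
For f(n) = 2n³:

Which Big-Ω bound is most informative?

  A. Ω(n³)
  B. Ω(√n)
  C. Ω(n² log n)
A

f(n) = 2n³ is Ω(n³).
All listed options are valid Big-Ω bounds (lower bounds),
but Ω(n³) is the tightest (largest valid bound).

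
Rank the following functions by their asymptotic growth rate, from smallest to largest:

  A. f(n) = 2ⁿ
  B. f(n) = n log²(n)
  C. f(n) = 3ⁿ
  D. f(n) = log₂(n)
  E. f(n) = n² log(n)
D < B < E < A < C

Comparing growth rates:
D = log₂(n) is O(log n)
B = n log²(n) is O(n log² n)
E = n² log(n) is O(n² log n)
A = 2ⁿ is O(2ⁿ)
C = 3ⁿ is O(3ⁿ)

Therefore, the order from slowest to fastest is: D < B < E < A < C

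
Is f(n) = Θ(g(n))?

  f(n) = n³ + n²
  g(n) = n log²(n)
False

f(n) = n³ + n² is O(n³), and g(n) = n log²(n) is O(n log² n).
Since they have different growth rates, f(n) = Θ(g(n)) is false.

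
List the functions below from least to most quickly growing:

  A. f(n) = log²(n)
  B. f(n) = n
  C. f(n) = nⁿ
A < B < C

Comparing growth rates:
A = log²(n) is O(log² n)
B = n is O(n)
C = nⁿ is O(nⁿ)

Therefore, the order from slowest to fastest is: A < B < C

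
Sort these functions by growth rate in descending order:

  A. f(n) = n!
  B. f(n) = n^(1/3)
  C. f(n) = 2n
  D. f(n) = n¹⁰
A > D > C > B

Comparing growth rates:
A = n! is O(n!)
D = n¹⁰ is O(n¹⁰)
C = 2n is O(n)
B = n^(1/3) is O(n^(1/3))

Therefore, the order from fastest to slowest is: A > D > C > B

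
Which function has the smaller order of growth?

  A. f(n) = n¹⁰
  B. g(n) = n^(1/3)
B

f(n) = n¹⁰ is O(n¹⁰), while g(n) = n^(1/3) is O(n^(1/3)).
Since O(n^(1/3)) grows slower than O(n¹⁰), g(n) is dominated.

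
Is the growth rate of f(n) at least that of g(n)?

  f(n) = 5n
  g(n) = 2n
True

f(n) = 5n and g(n) = 2n are both O(n).
Big-Ω permits equal growth rates (f ≥ c·g for some c > 0), so f(n) = Ω(g(n)) is true.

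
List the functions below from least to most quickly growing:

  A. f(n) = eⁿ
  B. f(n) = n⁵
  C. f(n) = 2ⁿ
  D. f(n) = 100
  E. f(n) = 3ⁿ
D < B < C < A < E

Comparing growth rates:
D = 100 is O(1)
B = n⁵ is O(n⁵)
C = 2ⁿ is O(2ⁿ)
A = eⁿ is O(eⁿ)
E = 3ⁿ is O(3ⁿ)

Therefore, the order from slowest to fastest is: D < B < C < A < E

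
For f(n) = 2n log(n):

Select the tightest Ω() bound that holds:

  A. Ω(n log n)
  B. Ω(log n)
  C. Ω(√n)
A

f(n) = 2n log(n) is Ω(n log n).
All listed options are valid Big-Ω bounds (lower bounds),
but Ω(n log n) is the tightest (largest valid bound).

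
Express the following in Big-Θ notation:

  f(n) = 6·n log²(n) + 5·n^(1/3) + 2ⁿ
Θ(2ⁿ)

Order the terms by growth rate: 5·n^(1/3) ≺ 6·n log²(n) ≺ 2ⁿ.
The fastest-growing term 2ⁿ dominates as n → ∞; dropping its constant factor gives Θ(2ⁿ).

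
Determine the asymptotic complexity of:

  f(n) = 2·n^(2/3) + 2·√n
O(n^(2/3))

The dominant term in 2·n^(2/3) + 2·√n is 2·n^(2/3), which is Θ(n^(2/3)).
Lower-order terms (2·√n) are asymptotically negligible.
Constants are absorbed, so the tightest bound is O(n^(2/3)).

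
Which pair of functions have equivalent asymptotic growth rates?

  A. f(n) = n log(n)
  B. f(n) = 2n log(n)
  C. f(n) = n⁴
A and B

Examining each function:
  A. n log(n) is O(n log n)
  B. 2n log(n) is O(n log n)
  C. n⁴ is O(n⁴)

Functions A and B both have the same complexity class.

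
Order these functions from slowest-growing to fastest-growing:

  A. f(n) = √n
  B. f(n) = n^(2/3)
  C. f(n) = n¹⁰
A < B < C

Comparing growth rates:
A = √n is O(√n)
B = n^(2/3) is O(n^(2/3))
C = n¹⁰ is O(n¹⁰)

Therefore, the order from slowest to fastest is: A < B < C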